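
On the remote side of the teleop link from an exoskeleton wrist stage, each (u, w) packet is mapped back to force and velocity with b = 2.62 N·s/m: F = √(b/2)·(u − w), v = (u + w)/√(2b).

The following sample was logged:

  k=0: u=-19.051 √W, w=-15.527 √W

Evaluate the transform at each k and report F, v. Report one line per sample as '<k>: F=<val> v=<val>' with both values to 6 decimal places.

k=0: u−w=-3.524000, u+w=-34.578000; √(b/2)=1.144552, √(2b)=2.289105; F=1.144552×(-3.524)=-4.033402, v=-34.578000/2.289105=-15.105469

0: F=-4.033402 v=-15.105469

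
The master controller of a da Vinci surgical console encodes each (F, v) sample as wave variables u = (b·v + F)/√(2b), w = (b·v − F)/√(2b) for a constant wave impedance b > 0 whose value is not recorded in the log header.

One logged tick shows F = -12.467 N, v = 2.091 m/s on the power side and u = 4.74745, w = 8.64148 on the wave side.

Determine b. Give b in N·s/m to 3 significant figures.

u + w = 13.38893;  u + w = √(2b)·v, so √(2b) = 13.38893/2.091 = 6.40312.
b = (√(2b))²/2 = 40.99998/2 = 20.49999.
(Check via u − w = 2F/√(2b): u − w = -3.89403, 2F/√(2b) = -3.89404.)

b = 20.5 N·s/m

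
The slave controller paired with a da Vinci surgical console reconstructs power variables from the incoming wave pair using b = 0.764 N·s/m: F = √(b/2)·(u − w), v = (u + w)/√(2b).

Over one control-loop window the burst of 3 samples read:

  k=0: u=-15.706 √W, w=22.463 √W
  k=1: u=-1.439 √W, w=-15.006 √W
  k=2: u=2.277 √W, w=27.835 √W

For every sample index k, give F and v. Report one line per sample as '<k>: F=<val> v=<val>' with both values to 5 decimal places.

k=0: u−w=-38.16900, u+w=6.75700; √(b/2)=0.61806, √(2b)=1.23612; F=0.61806×(-38.169)=-23.59079, v=6.75700/1.23612=5.46628
k=1: u−w=13.56700, u+w=-16.44500; √(b/2)=0.61806, √(2b)=1.23612; F=0.61806×13.567=8.38524, v=-16.44500/1.23612=-13.30369
k=2: u−w=-25.55800, u+w=30.11200; √(b/2)=0.61806, √(2b)=1.23612; F=0.61806×(-25.558)=-15.79642, v=30.11200/1.23612=24.36004

0: F=-23.59079 v=5.46628
1: F=8.38524 v=-13.30369
2: F=-15.79642 v=24.36004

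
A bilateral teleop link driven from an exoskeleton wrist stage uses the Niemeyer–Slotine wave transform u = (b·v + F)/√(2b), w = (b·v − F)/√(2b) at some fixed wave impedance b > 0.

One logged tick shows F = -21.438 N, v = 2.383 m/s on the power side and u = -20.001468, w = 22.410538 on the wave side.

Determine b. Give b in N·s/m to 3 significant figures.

b = 0.511 N·s/m

u + w = 2.409070;  u + w = √(2b)·v, so √(2b) = 2.409070/2.383 = 1.010940.
b = (√(2b))²/2 = 1.022000/2 = 0.511000.
(Check via u − w = 2F/√(2b): u − w = -42.412006, 2F/√(2b) = -42.412013.)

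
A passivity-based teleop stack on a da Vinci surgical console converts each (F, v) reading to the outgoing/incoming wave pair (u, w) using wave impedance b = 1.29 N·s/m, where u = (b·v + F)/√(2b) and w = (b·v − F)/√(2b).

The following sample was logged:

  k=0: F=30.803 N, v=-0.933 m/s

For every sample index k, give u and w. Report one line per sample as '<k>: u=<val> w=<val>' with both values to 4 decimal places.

0: u=18.4278 w=-19.9264

k=0: b·v=1.29×(-0.933)=-1.2036; √(2b)=1.6062; u=(-1.2036+30.803)/1.6062=18.4278, w=(-1.2036−30.803)/1.6062=-19.9264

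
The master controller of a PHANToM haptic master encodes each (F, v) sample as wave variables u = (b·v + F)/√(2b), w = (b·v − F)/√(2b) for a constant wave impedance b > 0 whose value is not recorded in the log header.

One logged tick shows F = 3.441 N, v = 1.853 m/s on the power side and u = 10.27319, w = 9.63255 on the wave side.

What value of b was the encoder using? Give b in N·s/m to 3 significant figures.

u + w = 19.90574;  u + w = √(2b)·v, so √(2b) = 19.90574/1.853 = 10.74244.
b = (√(2b))²/2 = 115.40000/2 = 57.70000.
(Check via u − w = 2F/√(2b): u − w = 0.64064, 2F/√(2b) = 0.64064.)

b = 57.7 N·s/m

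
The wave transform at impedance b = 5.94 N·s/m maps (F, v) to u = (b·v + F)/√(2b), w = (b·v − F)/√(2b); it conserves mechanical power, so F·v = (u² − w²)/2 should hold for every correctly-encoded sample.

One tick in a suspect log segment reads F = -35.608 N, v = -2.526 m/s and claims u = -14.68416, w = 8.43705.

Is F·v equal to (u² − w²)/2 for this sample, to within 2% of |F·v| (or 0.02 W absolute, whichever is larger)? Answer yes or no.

F·v = (-35.608)×(-2.526) = 89.9458 W.
(u² − w²)/2 = (215.6246 − 71.1838)/2 = 72.2204 W.
|Δ| = 17.7254;  2% of max(1, |F·v|) = 1.7989.

no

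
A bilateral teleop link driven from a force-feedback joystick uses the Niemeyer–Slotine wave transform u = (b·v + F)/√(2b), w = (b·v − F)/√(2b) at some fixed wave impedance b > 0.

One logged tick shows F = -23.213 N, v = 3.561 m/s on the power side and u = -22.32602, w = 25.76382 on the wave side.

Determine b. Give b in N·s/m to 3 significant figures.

b = 0.466 N·s/m

u + w = 3.43780;  u + w = √(2b)·v, so √(2b) = 3.43780/3.561 = 0.96540.
b = (√(2b))²/2 = 0.93200/2 = 0.46600.
(Check via u − w = 2F/√(2b): u − w = -48.08984, 2F/√(2b) = -48.08976.)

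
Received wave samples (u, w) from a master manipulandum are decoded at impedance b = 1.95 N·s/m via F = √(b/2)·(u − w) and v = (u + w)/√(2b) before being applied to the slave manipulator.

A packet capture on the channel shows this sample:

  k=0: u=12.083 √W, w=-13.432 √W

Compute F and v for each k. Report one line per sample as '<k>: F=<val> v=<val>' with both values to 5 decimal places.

0: F=25.19404 v=-0.68309

k=0: u−w=25.51500, u+w=-1.34900; √(b/2)=0.98742, √(2b)=1.97484; F=0.98742×25.515=25.19404, v=-1.34900/1.97484=-0.68309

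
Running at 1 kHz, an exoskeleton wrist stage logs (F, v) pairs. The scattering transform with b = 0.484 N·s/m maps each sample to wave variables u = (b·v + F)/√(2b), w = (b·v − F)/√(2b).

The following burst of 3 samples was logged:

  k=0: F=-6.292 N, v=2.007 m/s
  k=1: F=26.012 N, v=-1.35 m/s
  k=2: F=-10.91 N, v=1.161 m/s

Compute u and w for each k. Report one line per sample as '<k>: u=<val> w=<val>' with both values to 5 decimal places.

k=0: b·v=0.484×2.007=0.97139; √(2b)=0.98387; u=(0.97139+(-6.292))/0.98387=-5.40784, w=(0.97139−(-6.292))/0.98387=7.38247
k=1: b·v=0.484×(-1.35)=-0.65340; √(2b)=0.98387; u=(-0.65340+26.012)/0.98387=25.77434, w=(-0.65340−26.012)/0.98387=-27.10257
k=2: b·v=0.484×1.161=0.56192; √(2b)=0.98387; u=(0.56192+(-10.91))/0.98387=-10.51773, w=(0.56192−(-10.91))/0.98387=11.66000

0: u=-5.40784 w=7.38247
1: u=25.77434 w=-27.10257
2: u=-10.51773 w=11.66000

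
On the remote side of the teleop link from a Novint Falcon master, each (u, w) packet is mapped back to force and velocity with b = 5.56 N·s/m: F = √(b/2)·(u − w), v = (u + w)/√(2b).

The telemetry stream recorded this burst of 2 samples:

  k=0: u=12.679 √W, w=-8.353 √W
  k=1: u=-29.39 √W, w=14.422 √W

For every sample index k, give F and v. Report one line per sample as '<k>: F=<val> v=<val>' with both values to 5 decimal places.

0: F=35.06735 v=1.29728
1: F=-73.04920 v=-4.48860

k=0: u−w=21.03200, u+w=4.32600; √(b/2)=1.66733, √(2b)=3.33467; F=1.66733×21.032=35.06735, v=4.32600/3.33467=1.29728
k=1: u−w=-43.81200, u+w=-14.96800; √(b/2)=1.66733, √(2b)=3.33467; F=1.66733×(-43.812)=-73.04920, v=-14.96800/3.33467=-4.48860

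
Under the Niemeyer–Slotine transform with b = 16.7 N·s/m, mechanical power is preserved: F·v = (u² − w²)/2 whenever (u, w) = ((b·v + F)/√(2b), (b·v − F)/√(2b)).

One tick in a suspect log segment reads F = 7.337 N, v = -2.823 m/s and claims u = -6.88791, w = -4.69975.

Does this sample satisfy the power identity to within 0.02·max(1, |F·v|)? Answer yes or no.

no

F·v = 7.337×(-2.823) = -20.7124 W.
(u² − w²)/2 = (47.4433 − 22.0877)/2 = 12.6778 W.
|Δ| = 33.3902;  2% of max(1, |F·v|) = 0.4142.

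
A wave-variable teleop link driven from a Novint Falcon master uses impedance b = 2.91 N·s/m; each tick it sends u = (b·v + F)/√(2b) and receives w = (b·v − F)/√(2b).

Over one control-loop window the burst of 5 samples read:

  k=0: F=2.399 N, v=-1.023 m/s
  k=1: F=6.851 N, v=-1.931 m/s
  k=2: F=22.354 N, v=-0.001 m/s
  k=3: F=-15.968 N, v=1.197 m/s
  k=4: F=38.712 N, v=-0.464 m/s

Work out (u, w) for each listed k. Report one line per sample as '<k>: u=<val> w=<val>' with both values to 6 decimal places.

k=0: b·v=2.91×(-1.023)=-2.976930; √(2b)=2.412468; u=(-2.976930+2.399)/2.412468=-0.239560, w=(-2.976930−2.399)/2.412468=-2.228395
k=1: b·v=2.91×(-1.931)=-5.619210; √(2b)=2.412468; u=(-5.619210+6.851)/2.412468=0.510593, w=(-5.619210−6.851)/2.412468=-5.169068
k=2: b·v=2.91×(-0.001)=-0.002910; √(2b)=2.412468; u=(-0.002910+22.354)/2.412468=9.264825, w=(-0.002910−22.354)/2.412468=-9.267237
k=3: b·v=2.91×1.197=3.483270; √(2b)=2.412468; u=(3.483270+(-15.968))/2.412468=-5.175087, w=(3.483270−(-15.968))/2.412468=8.062811
k=4: b·v=2.91×(-0.464)=-1.350240; √(2b)=2.412468; u=(-1.350240+38.712)/2.412468=15.486948, w=(-1.350240−38.712)/2.412468=-16.606333

0: u=-0.239560 w=-2.228395
1: u=0.510593 w=-5.169068
2: u=9.264825 w=-9.267237
3: u=-5.175087 w=8.062811
4: u=15.486948 w=-16.606333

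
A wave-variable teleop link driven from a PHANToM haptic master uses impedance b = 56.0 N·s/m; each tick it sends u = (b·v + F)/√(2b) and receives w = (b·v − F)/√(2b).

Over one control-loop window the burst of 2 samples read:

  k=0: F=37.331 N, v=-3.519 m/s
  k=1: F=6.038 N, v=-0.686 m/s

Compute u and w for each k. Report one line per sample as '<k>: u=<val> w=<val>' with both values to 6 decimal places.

k=0: b·v=56.0×(-3.519)=-197.064000; √(2b)=10.583005; u=(-197.064000+37.331)/10.583005=-15.093350, w=(-197.064000−37.331)/10.583005=-22.148246
k=1: b·v=56.0×(-0.686)=-38.416000; √(2b)=10.583005; u=(-38.416000+6.038)/10.583005=-3.059433, w=(-38.416000−6.038)/10.583005=-4.200508

0: u=-15.093350 w=-22.148246
1: u=-3.059433 w=-4.200508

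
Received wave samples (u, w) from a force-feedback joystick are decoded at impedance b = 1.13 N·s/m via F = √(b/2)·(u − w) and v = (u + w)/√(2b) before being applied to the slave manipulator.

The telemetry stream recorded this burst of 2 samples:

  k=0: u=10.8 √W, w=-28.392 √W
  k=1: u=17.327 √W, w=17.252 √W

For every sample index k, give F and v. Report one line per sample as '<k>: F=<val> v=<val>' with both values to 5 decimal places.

0: F=29.45925 v=-11.70202
1: F=0.05637 v=23.00161

k=0: u−w=39.19200, u+w=-17.59200; √(b/2)=0.75166, √(2b)=1.50333; F=0.75166×39.192=29.45925, v=-17.59200/1.50333=-11.70202
k=1: u−w=0.07500, u+w=34.57900; √(b/2)=0.75166, √(2b)=1.50333; F=0.75166×0.075=0.05637, v=34.57900/1.50333=23.00161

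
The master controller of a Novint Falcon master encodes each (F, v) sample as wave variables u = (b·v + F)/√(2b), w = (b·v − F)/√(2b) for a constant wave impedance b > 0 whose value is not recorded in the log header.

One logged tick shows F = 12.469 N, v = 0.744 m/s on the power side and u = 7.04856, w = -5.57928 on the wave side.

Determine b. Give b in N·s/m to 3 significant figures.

u + w = 1.46928;  u + w = √(2b)·v, so √(2b) = 1.46928/0.744 = 1.97484.
b = (√(2b))²/2 = 3.89999/2 = 1.94999.
(Check via u − w = 2F/√(2b): u − w = 12.62784, 2F/√(2b) = 12.62787.)

b = 1.95 N·s/m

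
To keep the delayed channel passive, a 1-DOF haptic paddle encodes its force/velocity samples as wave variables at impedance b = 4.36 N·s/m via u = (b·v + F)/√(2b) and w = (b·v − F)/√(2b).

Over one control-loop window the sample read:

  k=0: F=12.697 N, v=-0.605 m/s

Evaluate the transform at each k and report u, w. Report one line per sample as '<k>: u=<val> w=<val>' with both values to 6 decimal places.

0: u=3.406475 w=-5.193019

k=0: b·v=4.36×(-0.605)=-2.637800; √(2b)=2.952965; u=(-2.637800+12.697)/2.952965=3.406475, w=(-2.637800−12.697)/2.952965=-5.193019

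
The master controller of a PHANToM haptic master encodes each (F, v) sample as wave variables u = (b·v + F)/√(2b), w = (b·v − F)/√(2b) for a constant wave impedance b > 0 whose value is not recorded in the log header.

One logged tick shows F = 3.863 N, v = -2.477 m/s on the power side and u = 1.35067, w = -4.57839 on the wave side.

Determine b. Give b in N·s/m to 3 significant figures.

b = 0.849 N·s/m

u + w = -3.2277;  u + w = √(2b)·v, so √(2b) = -3.2277/(-2.477) = 1.3031.
b = (√(2b))²/2 = 1.6980/2 = 0.8490.
(Check via u − w = 2F/√(2b): u − w = 5.9291, 2F/√(2b) = 5.9290.)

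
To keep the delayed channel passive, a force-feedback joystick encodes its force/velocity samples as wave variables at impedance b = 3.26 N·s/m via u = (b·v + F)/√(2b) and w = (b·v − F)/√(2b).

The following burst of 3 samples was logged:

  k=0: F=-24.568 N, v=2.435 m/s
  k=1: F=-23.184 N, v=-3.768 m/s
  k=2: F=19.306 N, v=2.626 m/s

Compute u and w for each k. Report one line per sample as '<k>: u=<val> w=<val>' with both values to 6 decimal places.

k=0: b·v=3.26×2.435=7.938100; √(2b)=2.553429; u=(7.938100+(-24.568))/2.553429=-6.512771, w=(7.938100−(-24.568))/2.553429=12.730371
k=1: b·v=3.26×(-3.768)=-12.283680; √(2b)=2.553429; u=(-12.283680+(-23.184))/2.553429=-13.890215, w=(-12.283680−(-23.184))/2.553429=4.268895
k=2: b·v=3.26×2.626=8.560760; √(2b)=2.553429; u=(8.560760+19.306)/2.553429=10.913465, w=(8.560760−19.306)/2.553429=-4.208161

0: u=-6.512771 w=12.730371
1: u=-13.890215 w=4.268895
2: u=10.913465 w=-4.208161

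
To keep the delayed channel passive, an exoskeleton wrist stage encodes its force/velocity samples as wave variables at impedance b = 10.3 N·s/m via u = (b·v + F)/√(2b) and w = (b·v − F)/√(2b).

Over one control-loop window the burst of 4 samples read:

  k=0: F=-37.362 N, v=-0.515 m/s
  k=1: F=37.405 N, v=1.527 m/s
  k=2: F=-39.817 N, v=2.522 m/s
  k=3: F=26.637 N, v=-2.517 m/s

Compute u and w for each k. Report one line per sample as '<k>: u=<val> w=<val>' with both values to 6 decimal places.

0: u=-9.400553 w=7.063111
1: u=11.706621 w=-4.775992
2: u=-3.049404 w=14.496062
3: u=0.156850 w=-11.580814

k=0: b·v=10.3×(-0.515)=-5.304500; √(2b)=4.538722; u=(-5.304500+(-37.362))/4.538722=-9.400553, w=(-5.304500−(-37.362))/4.538722=7.063111
k=1: b·v=10.3×1.527=15.728100; √(2b)=4.538722; u=(15.728100+37.405)/4.538722=11.706621, w=(15.728100−37.405)/4.538722=-4.775992
k=2: b·v=10.3×2.522=25.976600; √(2b)=4.538722; u=(25.976600+(-39.817))/4.538722=-3.049404, w=(25.976600−(-39.817))/4.538722=14.496062
k=3: b·v=10.3×(-2.517)=-25.925100; √(2b)=4.538722; u=(-25.925100+26.637)/4.538722=0.156850, w=(-25.925100−26.637)/4.538722=-11.580814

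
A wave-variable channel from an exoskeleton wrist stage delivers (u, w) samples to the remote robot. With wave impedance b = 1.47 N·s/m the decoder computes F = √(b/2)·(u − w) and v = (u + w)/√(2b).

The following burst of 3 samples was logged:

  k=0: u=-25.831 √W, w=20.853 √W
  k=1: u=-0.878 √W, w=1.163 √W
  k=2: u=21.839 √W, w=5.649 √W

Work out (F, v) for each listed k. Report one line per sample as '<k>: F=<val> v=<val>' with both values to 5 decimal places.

0: F=-40.02319 v=-2.90323
1: F=-1.74979 v=0.16622
2: F=13.88003 v=16.03133

k=0: u−w=-46.68400, u+w=-4.97800; √(b/2)=0.85732, √(2b)=1.71464; F=0.85732×(-46.684)=-40.02319, v=-4.97800/1.71464=-2.90323
k=1: u−w=-2.04100, u+w=0.28500; √(b/2)=0.85732, √(2b)=1.71464; F=0.85732×(-2.041)=-1.74979, v=0.28500/1.71464=0.16622
k=2: u−w=16.19000, u+w=27.48800; √(b/2)=0.85732, √(2b)=1.71464; F=0.85732×16.19=13.88003, v=27.48800/1.71464=16.03133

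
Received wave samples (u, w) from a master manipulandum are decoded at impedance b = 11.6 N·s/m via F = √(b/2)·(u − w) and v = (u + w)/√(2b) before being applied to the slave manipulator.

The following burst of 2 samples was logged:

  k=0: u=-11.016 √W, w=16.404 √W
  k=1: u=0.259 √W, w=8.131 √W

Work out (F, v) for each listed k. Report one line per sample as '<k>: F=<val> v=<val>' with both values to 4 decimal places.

k=0: u−w=-27.4200, u+w=5.3880; √(b/2)=2.4083, √(2b)=4.8166; F=2.4083×(-27.42)=-66.0361, v=5.3880/4.8166=1.1186
k=1: u−w=-7.8720, u+w=8.3900; √(b/2)=2.4083, √(2b)=4.8166; F=2.4083×(-7.872)=-18.9583, v=8.3900/4.8166=1.7419

0: F=-66.0361 v=1.1186
1: F=-18.9583 v=1.7419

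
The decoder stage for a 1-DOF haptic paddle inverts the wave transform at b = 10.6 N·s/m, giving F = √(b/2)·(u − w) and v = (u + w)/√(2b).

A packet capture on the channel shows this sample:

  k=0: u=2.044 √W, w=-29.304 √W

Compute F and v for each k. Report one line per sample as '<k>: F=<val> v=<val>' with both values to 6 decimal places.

k=0: u−w=31.348000, u+w=-27.260000; √(b/2)=2.302173, √(2b)=4.604346; F=2.302173×31.348=72.168516, v=-27.260000/4.604346=-5.920494

0: F=72.168516 v=-5.920494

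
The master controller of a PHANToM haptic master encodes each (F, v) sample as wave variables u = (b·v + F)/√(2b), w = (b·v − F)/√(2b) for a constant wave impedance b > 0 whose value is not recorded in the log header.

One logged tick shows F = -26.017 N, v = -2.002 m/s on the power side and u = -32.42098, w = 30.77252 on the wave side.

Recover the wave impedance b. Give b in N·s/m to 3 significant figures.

b = 0.339 N·s/m

u + w = -1.6485;  u + w = √(2b)·v, so √(2b) = -1.6485/(-2.002) = 0.8234.
b = (√(2b))²/2 = 0.6780/2 = 0.3390.
(Check via u − w = 2F/√(2b): u − w = -63.1935, 2F/√(2b) = -63.1936.)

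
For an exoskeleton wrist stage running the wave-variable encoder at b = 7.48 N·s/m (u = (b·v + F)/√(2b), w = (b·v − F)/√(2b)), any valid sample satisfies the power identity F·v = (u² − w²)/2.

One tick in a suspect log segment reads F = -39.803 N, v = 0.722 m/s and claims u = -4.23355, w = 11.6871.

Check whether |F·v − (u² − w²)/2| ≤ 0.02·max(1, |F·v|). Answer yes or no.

F·v = (-39.803)×0.722 = -28.7378 W.
(u² − w²)/2 = (17.9229 − 136.5883)/2 = -59.3327 W.
|Δ| = 30.5949;  2% of max(1, |F·v|) = 0.5748.

no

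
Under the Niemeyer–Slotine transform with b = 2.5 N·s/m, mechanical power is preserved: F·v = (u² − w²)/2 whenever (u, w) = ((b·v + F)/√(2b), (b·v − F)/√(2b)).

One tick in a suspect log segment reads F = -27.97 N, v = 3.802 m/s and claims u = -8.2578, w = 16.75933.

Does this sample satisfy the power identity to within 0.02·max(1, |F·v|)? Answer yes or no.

F·v = (-27.97)×3.802 = -106.3419 W.
(u² − w²)/2 = (68.1913 − 280.8751)/2 = -106.3419 W.
|Δ| = 0.0000;  2% of max(1, |F·v|) = 2.1268.

yes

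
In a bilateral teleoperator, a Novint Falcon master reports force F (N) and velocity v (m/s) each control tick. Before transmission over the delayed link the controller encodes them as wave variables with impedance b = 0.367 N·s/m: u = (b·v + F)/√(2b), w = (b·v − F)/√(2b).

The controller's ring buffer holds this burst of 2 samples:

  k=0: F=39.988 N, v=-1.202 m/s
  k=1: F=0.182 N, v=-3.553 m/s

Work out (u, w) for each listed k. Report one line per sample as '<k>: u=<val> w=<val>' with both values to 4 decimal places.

k=0: b·v=0.367×(-1.202)=-0.4411; √(2b)=0.8567; u=(-0.4411+39.988)/0.8567=46.1598, w=(-0.4411−39.988)/0.8567=-47.1896
k=1: b·v=0.367×(-3.553)=-1.3040; √(2b)=0.8567; u=(-1.3040+0.182)/0.8567=-1.3096, w=(-1.3040−0.182)/0.8567=-1.7344

0: u=46.1598 w=-47.1896
1: u=-1.3096 w=-1.7344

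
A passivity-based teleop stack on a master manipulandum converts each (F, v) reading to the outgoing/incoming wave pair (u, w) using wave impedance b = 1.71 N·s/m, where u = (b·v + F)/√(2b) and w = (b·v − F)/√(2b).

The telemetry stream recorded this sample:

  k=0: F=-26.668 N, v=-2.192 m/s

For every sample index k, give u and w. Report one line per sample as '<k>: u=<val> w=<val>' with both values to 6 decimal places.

0: u=-16.447262 w=12.393544

k=0: b·v=1.71×(-2.192)=-3.748320; √(2b)=1.849324; u=(-3.748320+(-26.668))/1.849324=-16.447262, w=(-3.748320−(-26.668))/1.849324=12.393544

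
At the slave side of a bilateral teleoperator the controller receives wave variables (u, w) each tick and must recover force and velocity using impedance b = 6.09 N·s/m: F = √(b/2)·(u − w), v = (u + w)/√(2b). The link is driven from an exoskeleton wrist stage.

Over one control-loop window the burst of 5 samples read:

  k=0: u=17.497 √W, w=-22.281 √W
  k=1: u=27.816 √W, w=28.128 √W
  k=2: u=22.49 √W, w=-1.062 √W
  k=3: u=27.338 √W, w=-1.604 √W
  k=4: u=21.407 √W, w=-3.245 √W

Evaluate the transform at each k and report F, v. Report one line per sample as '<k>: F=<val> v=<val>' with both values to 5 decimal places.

k=0: u−w=39.77800, u+w=-4.78400; √(b/2)=1.74499, √(2b)=3.48999; F=1.74499×39.778=69.41233, v=-4.78400/3.48999=-1.37078
k=1: u−w=-0.31200, u+w=55.94400; √(b/2)=1.74499, √(2b)=3.48999; F=1.74499×(-0.312)=-0.54444, v=55.94400/3.48999=16.02987
k=2: u−w=23.55200, u+w=21.42800; √(b/2)=1.74499, √(2b)=3.48999; F=1.74499×23.552=41.09807, v=21.42800/3.48999=6.13985
k=3: u−w=28.94200, u+w=25.73400; √(b/2)=1.74499, √(2b)=3.48999; F=1.74499×28.942=50.50358, v=25.73400/3.48999=7.37367
k=4: u−w=24.65200, u+w=18.16200; √(b/2)=1.74499, √(2b)=3.48999; F=1.74499×24.652=43.01756, v=18.16200/3.48999=5.20403

0: F=69.41233 v=-1.37078
1: F=-0.54444 v=16.02987
2: F=41.09807 v=6.13985
3: F=50.50358 v=7.37367
4: F=43.01756 v=5.20403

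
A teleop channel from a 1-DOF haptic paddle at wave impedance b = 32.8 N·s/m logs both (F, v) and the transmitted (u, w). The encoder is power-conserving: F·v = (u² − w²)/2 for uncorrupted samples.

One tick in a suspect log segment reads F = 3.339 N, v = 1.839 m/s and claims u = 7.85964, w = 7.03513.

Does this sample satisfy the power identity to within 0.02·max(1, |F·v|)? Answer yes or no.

yes

F·v = 3.339×1.839 = 6.1404 W.
(u² − w²)/2 = (61.7739 − 49.4931)/2 = 6.1404 W.
|Δ| = 0.0000;  2% of max(1, |F·v|) = 0.1228.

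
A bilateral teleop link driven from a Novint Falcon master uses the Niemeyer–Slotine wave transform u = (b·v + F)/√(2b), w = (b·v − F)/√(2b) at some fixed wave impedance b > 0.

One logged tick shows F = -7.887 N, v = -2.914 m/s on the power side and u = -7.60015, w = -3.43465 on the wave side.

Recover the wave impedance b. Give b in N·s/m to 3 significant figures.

b = 7.17 N·s/m

u + w = -11.0348;  u + w = √(2b)·v, so √(2b) = -11.0348/(-2.914) = 3.7868.
b = (√(2b))²/2 = 14.3400/2 = 7.1700.
(Check via u − w = 2F/√(2b): u − w = -4.1655, 2F/√(2b) = -4.1655.)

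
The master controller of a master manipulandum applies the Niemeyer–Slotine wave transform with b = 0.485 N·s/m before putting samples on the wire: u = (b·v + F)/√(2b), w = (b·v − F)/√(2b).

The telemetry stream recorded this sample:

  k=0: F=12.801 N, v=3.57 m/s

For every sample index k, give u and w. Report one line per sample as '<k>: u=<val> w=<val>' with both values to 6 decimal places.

k=0: b·v=0.485×3.57=1.731450; √(2b)=0.984886; u=(1.731450+12.801)/0.984886=14.755467, w=(1.731450−12.801)/0.984886=-11.239425

0: u=14.755467 w=-11.239425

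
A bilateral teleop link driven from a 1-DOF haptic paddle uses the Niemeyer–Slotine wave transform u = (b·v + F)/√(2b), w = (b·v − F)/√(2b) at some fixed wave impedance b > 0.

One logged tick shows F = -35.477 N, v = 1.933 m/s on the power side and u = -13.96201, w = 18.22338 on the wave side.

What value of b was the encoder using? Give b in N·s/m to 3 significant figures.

u + w = 4.2614;  u + w = √(2b)·v, so √(2b) = 4.2614/1.933 = 2.2045.
b = (√(2b))²/2 = 4.8600/2 = 2.4300.
(Check via u − w = 2F/√(2b): u − w = -32.1854, 2F/√(2b) = -32.1854.)

b = 2.43 N·s/m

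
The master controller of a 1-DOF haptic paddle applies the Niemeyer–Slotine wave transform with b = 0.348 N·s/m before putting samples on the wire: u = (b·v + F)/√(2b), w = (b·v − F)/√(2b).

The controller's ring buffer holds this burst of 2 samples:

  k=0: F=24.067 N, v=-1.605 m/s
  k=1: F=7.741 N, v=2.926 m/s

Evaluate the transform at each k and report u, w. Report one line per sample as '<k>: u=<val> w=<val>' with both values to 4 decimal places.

0: u=28.1786 w=-29.5176
1: u=10.4993 w=-8.0583

k=0: b·v=0.348×(-1.605)=-0.5585; √(2b)=0.8343; u=(-0.5585+24.067)/0.8343=28.1786, w=(-0.5585−24.067)/0.8343=-29.5176
k=1: b·v=0.348×2.926=1.0182; √(2b)=0.8343; u=(1.0182+7.741)/0.8343=10.4993, w=(1.0182−7.741)/0.8343=-8.0583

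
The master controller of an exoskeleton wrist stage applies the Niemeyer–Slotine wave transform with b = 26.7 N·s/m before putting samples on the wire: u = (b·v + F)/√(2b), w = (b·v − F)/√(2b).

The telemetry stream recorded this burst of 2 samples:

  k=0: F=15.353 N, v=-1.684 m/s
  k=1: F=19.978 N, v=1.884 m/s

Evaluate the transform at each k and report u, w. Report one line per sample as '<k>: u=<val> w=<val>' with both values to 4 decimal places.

k=0: b·v=26.7×(-1.684)=-44.9628; √(2b)=7.3075; u=(-44.9628+15.353)/7.3075=-4.0520, w=(-44.9628−15.353)/7.3075=-8.2539
k=1: b·v=26.7×1.884=50.3028; √(2b)=7.3075; u=(50.3028+19.978)/7.3075=9.6176, w=(50.3028−19.978)/7.3075=4.1498

0: u=-4.0520 w=-8.2539
1: u=9.6176 w=4.1498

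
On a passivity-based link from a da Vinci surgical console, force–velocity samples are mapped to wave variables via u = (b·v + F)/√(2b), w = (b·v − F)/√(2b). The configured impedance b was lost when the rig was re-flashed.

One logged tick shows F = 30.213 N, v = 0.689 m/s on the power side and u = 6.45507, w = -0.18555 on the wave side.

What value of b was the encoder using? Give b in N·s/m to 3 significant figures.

u + w = 6.26952;  u + w = √(2b)·v, so √(2b) = 6.26952/0.689 = 9.09945.
b = (√(2b))²/2 = 82.79996/2 = 41.39998.
(Check via u − w = 2F/√(2b): u − w = 6.64062, 2F/√(2b) = 6.64062.)

b = 41.4 N·s/m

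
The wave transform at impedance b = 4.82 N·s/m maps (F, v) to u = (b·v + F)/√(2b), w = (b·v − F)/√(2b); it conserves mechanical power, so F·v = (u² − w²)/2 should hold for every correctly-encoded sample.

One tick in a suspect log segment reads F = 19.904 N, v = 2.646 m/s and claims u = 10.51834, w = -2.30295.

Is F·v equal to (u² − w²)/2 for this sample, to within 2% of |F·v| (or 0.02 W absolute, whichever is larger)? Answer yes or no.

yes

F·v = 19.904×2.646 = 52.6660 W.
(u² − w²)/2 = (110.6355 − 5.3036)/2 = 52.6659 W.
|Δ| = 0.0000;  2% of max(1, |F·v|) = 1.0533.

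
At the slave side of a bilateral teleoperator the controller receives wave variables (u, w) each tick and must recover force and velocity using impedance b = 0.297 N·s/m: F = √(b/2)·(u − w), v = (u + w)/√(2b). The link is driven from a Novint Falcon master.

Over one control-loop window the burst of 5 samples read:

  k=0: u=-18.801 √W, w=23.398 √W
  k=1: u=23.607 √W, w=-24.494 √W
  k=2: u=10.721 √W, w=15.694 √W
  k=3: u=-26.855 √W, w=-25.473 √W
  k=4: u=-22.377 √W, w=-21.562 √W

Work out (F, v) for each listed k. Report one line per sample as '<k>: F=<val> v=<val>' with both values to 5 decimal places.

0: F=-16.26168 v=5.96460
1: F=18.53606 v=-1.15088
2: F=-1.91638 v=34.27342
3: F=-0.53256 v=-67.89549
4: F=-0.31407 v=-57.01078

k=0: u−w=-42.19900, u+w=4.59700; √(b/2)=0.38536, √(2b)=0.77071; F=0.38536×(-42.199)=-16.26168, v=4.59700/0.77071=5.96460
k=1: u−w=48.10100, u+w=-0.88700; √(b/2)=0.38536, √(2b)=0.77071; F=0.38536×48.101=18.53606, v=-0.88700/0.77071=-1.15088
k=2: u−w=-4.97300, u+w=26.41500; √(b/2)=0.38536, √(2b)=0.77071; F=0.38536×(-4.973)=-1.91638, v=26.41500/0.77071=34.27342
k=3: u−w=-1.38200, u+w=-52.32800; √(b/2)=0.38536, √(2b)=0.77071; F=0.38536×(-1.382)=-0.53256, v=-52.32800/0.77071=-67.89549
k=4: u−w=-0.81500, u+w=-43.93900; √(b/2)=0.38536, √(2b)=0.77071; F=0.38536×(-0.815)=-0.31407, v=-43.93900/0.77071=-57.01078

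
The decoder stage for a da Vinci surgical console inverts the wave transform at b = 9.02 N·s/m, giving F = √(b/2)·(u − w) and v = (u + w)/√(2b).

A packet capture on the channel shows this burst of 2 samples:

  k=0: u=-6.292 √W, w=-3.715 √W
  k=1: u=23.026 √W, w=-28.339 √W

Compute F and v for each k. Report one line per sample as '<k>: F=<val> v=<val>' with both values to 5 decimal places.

0: F=-5.47271 v=-2.35606
1: F=109.08262 v=-1.25090

k=0: u−w=-2.57700, u+w=-10.00700; √(b/2)=2.12368, √(2b)=4.24735; F=2.12368×(-2.577)=-5.47271, v=-10.00700/4.24735=-2.35606
k=1: u−w=51.36500, u+w=-5.31300; √(b/2)=2.12368, √(2b)=4.24735; F=2.12368×51.365=109.08262, v=-5.31300/4.24735=-1.25090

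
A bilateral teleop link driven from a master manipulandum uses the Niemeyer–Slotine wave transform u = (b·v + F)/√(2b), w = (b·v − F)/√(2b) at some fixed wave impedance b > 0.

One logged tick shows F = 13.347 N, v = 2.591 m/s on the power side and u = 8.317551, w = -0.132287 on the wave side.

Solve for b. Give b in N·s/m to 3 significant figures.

u + w = 8.185264;  u + w = √(2b)·v, so √(2b) = 8.185264/2.591 = 3.159114.
b = (√(2b))²/2 = 9.980000/2 = 4.990000.
(Check via u − w = 2F/√(2b): u − w = 8.449838, 2F/√(2b) = 8.449838.)

b = 4.99 N·s/m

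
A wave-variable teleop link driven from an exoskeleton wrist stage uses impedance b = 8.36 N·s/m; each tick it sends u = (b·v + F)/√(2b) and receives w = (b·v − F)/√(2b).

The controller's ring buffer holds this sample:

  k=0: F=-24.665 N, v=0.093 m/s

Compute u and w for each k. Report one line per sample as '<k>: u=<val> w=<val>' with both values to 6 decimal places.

k=0: b·v=8.36×0.093=0.777480; √(2b)=4.089010; u=(0.777480+(-24.665))/4.089010=-5.841884, w=(0.777480−(-24.665))/4.089010=6.222162

0: u=-5.841884 w=6.222162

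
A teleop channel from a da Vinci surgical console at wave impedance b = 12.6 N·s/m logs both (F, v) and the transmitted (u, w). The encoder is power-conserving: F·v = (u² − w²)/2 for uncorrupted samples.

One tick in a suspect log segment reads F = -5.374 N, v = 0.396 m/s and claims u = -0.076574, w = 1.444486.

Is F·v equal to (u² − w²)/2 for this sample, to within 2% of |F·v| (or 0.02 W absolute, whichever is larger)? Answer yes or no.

no

F·v = (-5.374)×0.396 = -2.128104 W.
(u² − w²)/2 = (0.005864 − 2.086540)/2 = -1.040338 W.
|Δ| = 1.087766;  2% of max(1, |F·v|) = 0.042562.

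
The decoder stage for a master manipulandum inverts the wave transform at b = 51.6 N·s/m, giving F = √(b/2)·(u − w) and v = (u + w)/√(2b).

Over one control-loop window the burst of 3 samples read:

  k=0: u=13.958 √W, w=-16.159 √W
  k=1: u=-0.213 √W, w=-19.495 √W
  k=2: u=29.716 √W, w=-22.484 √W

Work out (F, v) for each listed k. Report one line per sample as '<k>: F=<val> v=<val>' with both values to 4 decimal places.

0: F=152.9754 v=-0.2167
1: F=97.9404 v=-1.9400
2: F=265.1431 v=0.7119

k=0: u−w=30.1170, u+w=-2.2010; √(b/2)=5.0794, √(2b)=10.1587; F=5.0794×30.117=152.9754, v=-2.2010/10.1587=-0.2167
k=1: u−w=19.2820, u+w=-19.7080; √(b/2)=5.0794, √(2b)=10.1587; F=5.0794×19.282=97.9404, v=-19.7080/10.1587=-1.9400
k=2: u−w=52.2000, u+w=7.2320; √(b/2)=5.0794, √(2b)=10.1587; F=5.0794×52.2=265.1431, v=7.2320/10.1587=0.7119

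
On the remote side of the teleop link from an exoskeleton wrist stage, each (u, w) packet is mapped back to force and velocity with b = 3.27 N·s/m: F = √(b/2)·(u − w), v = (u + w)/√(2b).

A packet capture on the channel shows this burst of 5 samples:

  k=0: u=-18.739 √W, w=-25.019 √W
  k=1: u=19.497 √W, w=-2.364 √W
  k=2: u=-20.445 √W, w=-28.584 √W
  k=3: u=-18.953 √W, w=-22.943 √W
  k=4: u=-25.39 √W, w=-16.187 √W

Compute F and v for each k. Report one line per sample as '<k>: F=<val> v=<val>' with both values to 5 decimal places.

k=0: u−w=6.28000, u+w=-43.75800; √(b/2)=1.27867, √(2b)=2.55734; F=1.27867×6.28=8.03006, v=-43.75800/2.55734=-17.11073
k=1: u−w=21.86100, u+w=17.13300; √(b/2)=1.27867, √(2b)=2.55734; F=1.27867×21.861=27.95303, v=17.13300/2.55734=6.69953
k=2: u−w=8.13900, u+w=-49.02900; √(b/2)=1.27867, √(2b)=2.55734; F=1.27867×8.139=10.40710, v=-49.02900/2.55734=-19.17186
k=3: u−w=3.99000, u+w=-41.89600; √(b/2)=1.27867, √(2b)=2.55734; F=1.27867×3.99=5.10190, v=-41.89600/2.55734=-16.38263
k=4: u−w=-9.20300, u+w=-41.57700; √(b/2)=1.27867, √(2b)=2.55734; F=1.27867×(-9.203)=-11.76761, v=-41.57700/2.55734=-16.25789

0: F=8.03006 v=-17.11073
1: F=27.95303 v=6.69953
2: F=10.40710 v=-19.17186
3: F=5.10190 v=-16.38263
4: F=-11.76761 v=-16.25789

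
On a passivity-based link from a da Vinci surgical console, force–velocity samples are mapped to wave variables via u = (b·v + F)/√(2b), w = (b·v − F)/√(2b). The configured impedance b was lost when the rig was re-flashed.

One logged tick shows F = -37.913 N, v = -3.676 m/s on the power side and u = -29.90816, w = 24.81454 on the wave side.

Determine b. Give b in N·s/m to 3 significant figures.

u + w = -5.09362;  u + w = √(2b)·v, so √(2b) = -5.09362/(-3.676) = 1.38564.
b = (√(2b))²/2 = 1.92000/2 = 0.96000.
(Check via u − w = 2F/√(2b): u − w = -54.72270, 2F/√(2b) = -54.72265.)

b = 0.96 N·s/m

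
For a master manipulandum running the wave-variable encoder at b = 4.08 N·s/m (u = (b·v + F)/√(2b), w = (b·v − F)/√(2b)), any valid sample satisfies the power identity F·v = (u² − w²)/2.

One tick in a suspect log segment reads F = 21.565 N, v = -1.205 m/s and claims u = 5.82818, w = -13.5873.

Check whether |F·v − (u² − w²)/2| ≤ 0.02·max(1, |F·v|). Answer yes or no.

no

F·v = 21.565×(-1.205) = -25.98583 W.
(u² − w²)/2 = (33.96768 − 184.61472)/2 = -75.32352 W.
|Δ| = 49.33769;  2% of max(1, |F·v|) = 0.51972.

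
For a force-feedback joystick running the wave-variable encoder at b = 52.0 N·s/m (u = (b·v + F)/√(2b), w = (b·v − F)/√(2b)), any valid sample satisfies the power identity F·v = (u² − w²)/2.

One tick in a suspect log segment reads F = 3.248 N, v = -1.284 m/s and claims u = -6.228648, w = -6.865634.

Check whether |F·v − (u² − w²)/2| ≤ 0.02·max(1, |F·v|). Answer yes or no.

F·v = 3.248×(-1.284) = -4.170432 W.
(u² − w²)/2 = (38.796056 − 47.136930)/2 = -4.170437 W.
|Δ| = 0.000005;  2% of max(1, |F·v|) = 0.083409.

yes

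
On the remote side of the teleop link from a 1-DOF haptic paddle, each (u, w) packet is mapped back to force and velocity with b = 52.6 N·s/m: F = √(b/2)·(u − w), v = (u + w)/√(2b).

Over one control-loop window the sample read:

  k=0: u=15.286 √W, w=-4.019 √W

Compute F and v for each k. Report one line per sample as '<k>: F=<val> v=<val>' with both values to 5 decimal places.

k=0: u−w=19.30500, u+w=11.26700; √(b/2)=5.12835, √(2b)=10.25671; F=5.12835×19.305=99.00285, v=11.26700/10.25671=1.09850

0: F=99.00285 v=1.09850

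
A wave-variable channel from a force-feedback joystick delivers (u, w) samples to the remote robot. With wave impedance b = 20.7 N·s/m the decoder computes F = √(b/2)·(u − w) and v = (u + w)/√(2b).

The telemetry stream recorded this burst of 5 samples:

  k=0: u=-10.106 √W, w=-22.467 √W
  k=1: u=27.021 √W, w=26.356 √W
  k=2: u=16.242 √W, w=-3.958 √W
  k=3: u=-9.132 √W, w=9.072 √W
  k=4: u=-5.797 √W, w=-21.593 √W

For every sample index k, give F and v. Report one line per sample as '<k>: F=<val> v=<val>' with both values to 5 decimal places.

k=0: u−w=12.36100, u+w=-32.57300; √(b/2)=3.21714, √(2b)=6.43428; F=3.21714×12.361=39.76709, v=-32.57300/6.43428=-5.06241
k=1: u−w=0.66500, u+w=53.37700; √(b/2)=3.21714, √(2b)=6.43428; F=3.21714×0.665=2.13940, v=53.37700/6.43428=8.29572
k=2: u−w=20.20000, u+w=12.28400; √(b/2)=3.21714, √(2b)=6.43428; F=3.21714×20.2=64.98626, v=12.28400/6.43428=1.90915
k=3: u−w=-18.20400, u+w=-0.06000; √(b/2)=3.21714, √(2b)=6.43428; F=3.21714×(-18.204)=-58.56485, v=-0.06000/6.43428=-0.00933
k=4: u−w=15.79600, u+w=-27.39000; √(b/2)=3.21714, √(2b)=6.43428; F=3.21714×15.796=50.81797, v=-27.39000/6.43428=-4.25688

0: F=39.76709 v=-5.06241
1: F=2.13940 v=8.29572
2: F=64.98626 v=1.90915
3: F=-58.56485 v=-0.00933
4: F=50.81797 v=-4.25688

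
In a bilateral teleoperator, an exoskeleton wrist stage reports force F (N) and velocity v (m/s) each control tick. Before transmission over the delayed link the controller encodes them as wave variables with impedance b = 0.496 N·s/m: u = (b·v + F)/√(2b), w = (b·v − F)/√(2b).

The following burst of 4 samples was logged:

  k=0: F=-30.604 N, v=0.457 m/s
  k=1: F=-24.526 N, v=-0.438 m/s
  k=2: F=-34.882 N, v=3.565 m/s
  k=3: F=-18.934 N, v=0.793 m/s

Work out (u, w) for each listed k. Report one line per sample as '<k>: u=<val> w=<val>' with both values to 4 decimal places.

k=0: b·v=0.496×0.457=0.2267; √(2b)=0.9960; u=(0.2267+(-30.604))/0.9960=-30.4996, w=(0.2267−(-30.604))/0.9960=30.9547
k=1: b·v=0.496×(-0.438)=-0.2172; √(2b)=0.9960; u=(-0.2172+(-24.526))/0.9960=-24.8428, w=(-0.2172−(-24.526))/0.9960=24.4066
k=2: b·v=0.496×3.565=1.7682; √(2b)=0.9960; u=(1.7682+(-34.882))/0.9960=-33.2470, w=(1.7682−(-34.882))/0.9960=36.7977
k=3: b·v=0.496×0.793=0.3933; √(2b)=0.9960; u=(0.3933+(-18.934))/0.9960=-18.6153, w=(0.3933−(-18.934))/0.9960=19.4051

0: u=-30.4996 w=30.9547
1: u=-24.8428 w=24.4066
2: u=-33.2470 w=36.7977
3: u=-18.6153 w=19.4051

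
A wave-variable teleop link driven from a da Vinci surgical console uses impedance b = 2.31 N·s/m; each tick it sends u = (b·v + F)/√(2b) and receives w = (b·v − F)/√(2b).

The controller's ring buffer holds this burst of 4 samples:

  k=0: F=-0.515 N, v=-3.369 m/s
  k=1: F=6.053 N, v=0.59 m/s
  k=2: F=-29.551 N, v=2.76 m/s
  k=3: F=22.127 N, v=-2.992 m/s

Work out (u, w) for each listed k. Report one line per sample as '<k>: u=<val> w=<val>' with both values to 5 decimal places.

0: u=-3.86030 w=-3.38110
1: u=3.45019 w=-2.18203
2: u=-10.78217 w=16.71457
3: u=7.07888 w=-13.50994

k=0: b·v=2.31×(-3.369)=-7.78239; √(2b)=2.14942; u=(-7.78239+(-0.515))/2.14942=-3.86030, w=(-7.78239−(-0.515))/2.14942=-3.38110
k=1: b·v=2.31×0.59=1.36290; √(2b)=2.14942; u=(1.36290+6.053)/2.14942=3.45019, w=(1.36290−6.053)/2.14942=-2.18203
k=2: b·v=2.31×2.76=6.37560; √(2b)=2.14942; u=(6.37560+(-29.551))/2.14942=-10.78217, w=(6.37560−(-29.551))/2.14942=16.71457
k=3: b·v=2.31×(-2.992)=-6.91152; √(2b)=2.14942; u=(-6.91152+22.127)/2.14942=7.07888, w=(-6.91152−22.127)/2.14942=-13.50994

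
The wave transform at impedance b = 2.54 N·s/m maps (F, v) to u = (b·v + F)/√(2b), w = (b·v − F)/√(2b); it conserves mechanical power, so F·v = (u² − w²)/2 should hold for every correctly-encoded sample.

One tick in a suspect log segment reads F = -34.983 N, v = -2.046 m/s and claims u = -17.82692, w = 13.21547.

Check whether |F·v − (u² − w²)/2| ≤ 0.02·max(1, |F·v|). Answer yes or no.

yes

F·v = (-34.983)×(-2.046) = 71.5752 W.
(u² − w²)/2 = (317.7991 − 174.6486)/2 = 71.5752 W.
|Δ| = 0.0000;  2% of max(1, |F·v|) = 1.4315.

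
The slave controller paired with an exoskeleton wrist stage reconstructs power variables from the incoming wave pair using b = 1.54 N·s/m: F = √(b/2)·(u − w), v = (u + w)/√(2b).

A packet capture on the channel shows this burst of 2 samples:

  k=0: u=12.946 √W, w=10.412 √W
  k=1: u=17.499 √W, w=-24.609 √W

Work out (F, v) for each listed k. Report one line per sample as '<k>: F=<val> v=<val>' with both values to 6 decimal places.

0: F=2.223576 v=13.309456
1: F=36.949620 v=-4.051298

k=0: u−w=2.534000, u+w=23.358000; √(b/2)=0.877496, √(2b)=1.754993; F=0.877496×2.534=2.223576, v=23.358000/1.754993=13.309456
k=1: u−w=42.108000, u+w=-7.110000; √(b/2)=0.877496, √(2b)=1.754993; F=0.877496×42.108=36.949620, v=-7.110000/1.754993=-4.051298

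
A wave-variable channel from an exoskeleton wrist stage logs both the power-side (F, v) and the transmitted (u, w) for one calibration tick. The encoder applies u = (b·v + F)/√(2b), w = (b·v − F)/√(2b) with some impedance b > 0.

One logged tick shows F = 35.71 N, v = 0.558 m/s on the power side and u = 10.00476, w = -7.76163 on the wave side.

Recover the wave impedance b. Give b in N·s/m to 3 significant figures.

u + w = 2.24313;  u + w = √(2b)·v, so √(2b) = 2.24313/0.558 = 4.01995.
b = (√(2b))²/2 = 16.15997/2 = 8.07998.
(Check via u − w = 2F/√(2b): u − w = 17.76639, 2F/√(2b) = 17.76641.)

b = 8.08 N·s/m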